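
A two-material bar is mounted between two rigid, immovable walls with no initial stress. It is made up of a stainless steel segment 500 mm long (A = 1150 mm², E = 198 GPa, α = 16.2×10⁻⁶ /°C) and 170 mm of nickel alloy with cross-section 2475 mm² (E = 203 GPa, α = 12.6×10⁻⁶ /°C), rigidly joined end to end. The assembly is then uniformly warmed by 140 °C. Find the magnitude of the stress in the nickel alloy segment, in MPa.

Free thermal expansion of the whole bar: Σ αᵢΔT Lᵢ = 16.2×10⁻⁶×140×500 + 12.6×10⁻⁶×140×170 = 1.434 mm.
Since the ends are fixed, an axial force P builds up, equal in every segment, with P · Σ Lᵢ/(AᵢEᵢ) = δ_free.
The series flexibility is Σ Lᵢ/(AᵢEᵢ) = 500/(1150×198×10³) + 170/(2475×203×10³) = 2.534×10⁻⁶ mm/N.
So P = 1.434 / 2.534×10⁻⁶ = 565.8 kN, compressive.
σ_{nickel alloy} = P / A = 565800 / 2475 = 228.6 MPa.

σ ≈ 229 MPa (compressive)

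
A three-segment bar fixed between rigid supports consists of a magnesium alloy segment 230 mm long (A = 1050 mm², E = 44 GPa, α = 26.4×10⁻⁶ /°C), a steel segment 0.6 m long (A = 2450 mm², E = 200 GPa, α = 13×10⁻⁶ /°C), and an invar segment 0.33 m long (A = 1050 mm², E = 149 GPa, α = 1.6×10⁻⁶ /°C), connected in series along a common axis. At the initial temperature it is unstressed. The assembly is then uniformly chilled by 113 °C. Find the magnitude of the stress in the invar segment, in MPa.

Free thermal contraction of the whole bar: Σ αᵢΔT Lᵢ = 26.4×10⁻⁶×113×230 + 13×10⁻⁶×113×600 + 1.6×10⁻⁶×113×330 = 1.627 mm.
The rigid supports impose zero overall length change; the single axial force P common to all segments must satisfy P Σ Lᵢ/(AᵢEᵢ) = δ_free.
Σ Lᵢ/(AᵢEᵢ) = 230/(1050×44×10³) + 600/(2450×200×10³) + 330/(1050×149×10³) = 8.312×10⁻⁶ mm/N.
Hence P = δ_free / Σ(L/AE) = 1.627/8.312×10⁻⁶ = 195.8 kN (tensile).
σ_{invar} = P / A = 195800 / 1050 = 186.4 MPa.

σ ≈ 186 MPa (tensile)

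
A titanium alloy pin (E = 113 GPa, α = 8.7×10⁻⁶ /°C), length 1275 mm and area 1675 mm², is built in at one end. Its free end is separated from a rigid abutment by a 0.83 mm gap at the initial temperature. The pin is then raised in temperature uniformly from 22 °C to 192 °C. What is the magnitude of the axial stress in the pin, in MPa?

σ ≈ 93.6 MPa (compressive)

If the wall were absent the pin would grow by αΔT L = 8.7×10⁻⁶ × 170 × 1275 = 1.886 mm.
The gap closes (δ_free > 0.83 mm) and the wall then resists a further 1.886 − 0.83 = 1.056 mm of expansion.
So σ = E(δ_free − g)/L = 113×10³ × 1.056/1275 = 93.57 MPa.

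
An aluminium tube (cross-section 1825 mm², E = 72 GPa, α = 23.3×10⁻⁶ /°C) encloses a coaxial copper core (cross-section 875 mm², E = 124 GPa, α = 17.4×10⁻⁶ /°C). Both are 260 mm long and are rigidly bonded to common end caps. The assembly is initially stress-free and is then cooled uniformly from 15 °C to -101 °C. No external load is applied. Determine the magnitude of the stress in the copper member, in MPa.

Both members must finish at the same length. With the larger α, the aluminium tends to over-contract; the plates restrain it, putting the aluminium in tension and the copper in compression. With no external load the two internal forces are equal and opposite, magnitude P.
Equating the net (thermal + elastic) strains gives |α₁ − α₂|·ΔT = P·[1/(A₁E₁) + 1/(A₂E₂)].
|α₁ − α₂|·ΔT = 5.9×10⁻⁶ × 116 = 0.0006844.
1/(A₁E₁) + 1/(A₂E₂) = 1/(1825×72×10³) + 1/(875×124×10³) = 1.683×10⁻⁸ N⁻¹.
P = 0.0006844 / 1.683×10⁻⁸ = 40670 N = 40.67 kN.
σ_{copper} = P/A₂ = 40670/875 = 46.48 MPa, compressive.

σ ≈ 46.5 MPa (compressive)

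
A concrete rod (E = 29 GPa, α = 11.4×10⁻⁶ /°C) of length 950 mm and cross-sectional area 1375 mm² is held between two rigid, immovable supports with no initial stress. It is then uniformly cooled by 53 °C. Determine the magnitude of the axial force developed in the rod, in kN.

With zero net strain, σ = E·αΔT = 29 GPa × 11.4×10⁻⁶ × 53 = 17.52 MPa.
Then P = σA = 17.52 × 1375 mm² = 24.09 kN, tensile.

P ≈ 24.1 kN (tensile)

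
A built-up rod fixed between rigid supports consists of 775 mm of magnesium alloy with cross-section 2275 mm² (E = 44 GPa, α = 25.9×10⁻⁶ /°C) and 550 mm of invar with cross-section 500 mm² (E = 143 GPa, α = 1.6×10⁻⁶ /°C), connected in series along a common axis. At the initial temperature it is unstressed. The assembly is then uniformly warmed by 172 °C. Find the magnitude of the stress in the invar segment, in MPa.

σ ≈ 467 MPa (compressive)

With the walls removed the bar would change length by δ_free = Σ αᵢΔT Lᵢ = 25.9×10⁻⁶×172×775 + 1.6×10⁻⁶×172×550 = 3.604 mm.
Since the ends are fixed, an axial force P builds up, equal in every segment, with P · Σ Lᵢ/(AᵢEᵢ) = δ_free.
The series flexibility is Σ Lᵢ/(AᵢEᵢ) = 775/(2275×44×10³) + 550/(500×143×10³) = 1.543×10⁻⁵ mm/N.
So P = 3.604 / 1.543×10⁻⁵ = 233.5 kN, compressive.
σ_{invar} = P / A = 233500 / 500 = 467 MPa.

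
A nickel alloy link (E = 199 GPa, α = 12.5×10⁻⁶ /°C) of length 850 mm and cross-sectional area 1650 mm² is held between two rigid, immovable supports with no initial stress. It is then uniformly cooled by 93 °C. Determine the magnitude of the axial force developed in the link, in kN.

Full restraint means ε = 0, so the stress is σ = EαΔT = 199×10³ × 12.5×10⁻⁶ × 93 = 231.3 MPa.
Then P = σA = 231.3 × 1650 mm² = 381.7 kN, tensile.

P ≈ 382 kN (tensile)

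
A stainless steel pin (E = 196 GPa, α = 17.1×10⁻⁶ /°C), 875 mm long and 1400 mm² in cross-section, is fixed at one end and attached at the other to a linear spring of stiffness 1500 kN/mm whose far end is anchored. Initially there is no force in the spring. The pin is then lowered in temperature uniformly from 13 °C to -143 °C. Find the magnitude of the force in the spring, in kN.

P ≈ 605 kN

If the spring were absent the pin would shorten by αΔT L = 17.1×10⁻⁶ × 156 × 875 = 2.334 mm.
With a force P in the spring, the elastic change of the pin is PL/(AE) and that of the spring is P/k; compatibility requires their sum to equal δ_free.
So P = δ_free / [L/(AE) + 1/k] = 2.334 / [ 875/(1400×196×10³) + 1/(1500×10³) ].
P = 2.334 / 3.855×10⁻⁶ = 605400 N.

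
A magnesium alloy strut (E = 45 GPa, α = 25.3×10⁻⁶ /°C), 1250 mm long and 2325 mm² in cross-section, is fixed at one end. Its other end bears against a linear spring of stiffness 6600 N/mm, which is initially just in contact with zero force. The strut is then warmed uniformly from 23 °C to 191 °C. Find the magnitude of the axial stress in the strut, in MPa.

σ ≈ 14 MPa (compressive)

If the spring were absent the strut would lengthen by αΔT L = 25.3×10⁻⁶ × 168 × 1250 = 5.313 mm.
With a force P in the spring, the elastic change of the strut is PL/(AE) and that of the spring is P/k; compatibility requires their sum to equal δ_free.
P [ L/(AE) + 1/k ] = δ_free → P [ 1250/(2325×45×10³) + 1/(6600) ] = 5.313.
P = 5.313 / 0.0001635 = 32500 N.
σ = P/A = 32500/2325 = 13.98 MPa.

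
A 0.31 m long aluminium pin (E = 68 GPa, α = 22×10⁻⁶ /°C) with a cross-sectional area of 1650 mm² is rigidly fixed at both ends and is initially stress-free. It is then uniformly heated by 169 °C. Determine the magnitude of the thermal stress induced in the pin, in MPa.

σ ≈ 253 MPa (compressive)

The supports are rigid, so the total axial strain is zero. The restrained thermal strain is ε = αΔT = 22×10⁻⁶ × 169 = 3718×10⁻⁶.
The stress required to suppress this strain is σ = Eε = 68×10³ × 3718×10⁻⁶ = 252.8 MPa, compressive since the pin is trying to expand.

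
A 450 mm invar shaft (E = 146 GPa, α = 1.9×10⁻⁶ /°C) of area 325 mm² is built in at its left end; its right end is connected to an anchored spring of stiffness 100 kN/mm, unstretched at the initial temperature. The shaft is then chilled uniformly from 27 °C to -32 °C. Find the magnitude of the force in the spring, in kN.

The unrestrained thermal change is αΔT L = 1.9×10⁻⁶ × 59 × 450 = 0.05044 mm.
Let P be the tensile force in the spring. The shaft extends elastically by PL/(AE) and the spring stretches by P/k; together these equal δ_free.
So P = δ_free / [L/(AE) + 1/k] = 0.05044 / [ 450/(325×146×10³) + 1/(100×10³) ].
P = 0.05044 / 1.948×10⁻⁵ = 2589 N.

P ≈ 2.59 kN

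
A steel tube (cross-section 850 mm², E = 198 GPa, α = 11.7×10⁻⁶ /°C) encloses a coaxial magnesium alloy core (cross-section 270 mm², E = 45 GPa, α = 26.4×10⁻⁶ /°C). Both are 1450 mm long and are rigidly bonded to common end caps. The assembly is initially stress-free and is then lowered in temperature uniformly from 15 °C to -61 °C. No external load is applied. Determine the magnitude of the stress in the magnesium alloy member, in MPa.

σ ≈ 46.9 MPa (tensile)

Equilibrium of a rigid end plate with no external load gives equal and opposite internal forces ±P in the two members. Since α_{magnesium alloy} > α_{steel}, cooling drives the magnesium alloy into tension and the steel into compression.
Equating the net (thermal + elastic) strains gives |α₁ − α₂|·ΔT = P·[1/(A₁E₁) + 1/(A₂E₂)].
|α₁ − α₂|·ΔT = 14.7×10⁻⁶ × 76 = 0.001117.
1/(A₁E₁) + 1/(A₂E₂) = 1/(850×198×10³) + 1/(270×45×10³) = 8.825×10⁻⁸ N⁻¹.
P = 0.001117 / 8.825×10⁻⁸ = 12660 N = 12.66 kN.
σ_{magnesium alloy} = P/A₂ = 12660/270 = 46.89 MPa, tensile.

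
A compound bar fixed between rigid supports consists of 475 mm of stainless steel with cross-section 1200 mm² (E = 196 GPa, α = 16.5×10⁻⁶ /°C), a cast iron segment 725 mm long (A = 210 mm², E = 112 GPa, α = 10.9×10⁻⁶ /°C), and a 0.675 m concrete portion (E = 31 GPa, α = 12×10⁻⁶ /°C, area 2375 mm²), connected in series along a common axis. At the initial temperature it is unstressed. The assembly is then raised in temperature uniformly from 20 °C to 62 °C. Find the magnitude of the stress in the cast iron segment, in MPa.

σ ≈ 113 MPa (compressive)

Free thermal expansion of the whole bar: Σ αᵢΔT Lᵢ = 16.5×10⁻⁶×42×475 + 10.9×10⁻⁶×42×725 + 12×10⁻⁶×42×675 = 1.001 mm.
The walls prevent any net length change, so an axial force P (same in every segment) develops. Compatibility: P · Σ Lᵢ/(AᵢEᵢ) = δ_free.
Σ Lᵢ/(AᵢEᵢ) = 475/(1200×196×10³) + 725/(210×112×10³) + 675/(2375×31×10³) = 4.201×10⁻⁵ mm/N.
So P = 1.001 / 4.201×10⁻⁵ = 23.83 kN, compressive.
σ_{cast iron} = P / A = 23830 / 210 = 113.5 MPa.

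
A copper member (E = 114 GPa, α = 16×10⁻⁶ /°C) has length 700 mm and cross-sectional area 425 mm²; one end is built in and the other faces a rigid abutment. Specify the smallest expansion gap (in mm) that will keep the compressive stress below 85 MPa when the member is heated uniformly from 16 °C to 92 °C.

With no wall the member would lengthen by αΔT L = 16×10⁻⁶ × 76 × 700 = 0.8512 mm.
A stress of 85 MPa corresponds to the wall pushing the member back by σL/E = 85×700/(114×10³) = 0.5219 mm.
The gap must absorb the remainder: g_min = 0.8512 − 0.5219 = 0.3293 mm.

g ≈ 0.329 mm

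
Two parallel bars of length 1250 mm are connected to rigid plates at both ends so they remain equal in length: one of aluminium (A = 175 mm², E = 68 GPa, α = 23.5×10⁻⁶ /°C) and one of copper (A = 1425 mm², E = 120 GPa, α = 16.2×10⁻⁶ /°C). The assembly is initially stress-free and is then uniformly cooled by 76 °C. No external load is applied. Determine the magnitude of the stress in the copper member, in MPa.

σ ≈ 4.33 MPa (compressive)

Both members must finish at the same length. With the larger α, the aluminium tends to over-contract; the plates restrain it, putting the aluminium in tension and the copper in compression. With no external load the two internal forces are equal and opposite, magnitude P.
Equating the net (thermal + elastic) strains gives |α₁ − α₂|·ΔT = P·[1/(A₁E₁) + 1/(A₂E₂)].
|α₁ − α₂|·ΔT = 7.3×10⁻⁶ × 76 = 0.0005548.
1/(A₁E₁) + 1/(A₂E₂) = 1/(175×68×10³) + 1/(1425×120×10³) = 8.988×10⁻⁸ N⁻¹.
So P = 0.0005548 / 8.988×10⁻⁸ = 6.173 kN.
σ_{copper} = P/A₂ = 6173/1425 = 4.332 MPa, compressive.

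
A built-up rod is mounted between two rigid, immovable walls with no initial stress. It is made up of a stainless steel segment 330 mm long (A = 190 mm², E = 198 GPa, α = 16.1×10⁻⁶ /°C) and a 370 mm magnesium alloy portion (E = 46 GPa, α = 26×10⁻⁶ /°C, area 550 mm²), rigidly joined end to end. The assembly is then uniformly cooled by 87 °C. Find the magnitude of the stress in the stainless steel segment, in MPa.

Free thermal contraction of the whole bar: Σ αᵢΔT Lᵢ = 16.1×10⁻⁶×87×330 + 26×10⁻⁶×87×370 = 1.299 mm.
Since the ends are fixed, an axial force P builds up, equal in every segment, with P · Σ Lᵢ/(AᵢEᵢ) = δ_free.
The series flexibility is Σ Lᵢ/(AᵢEᵢ) = 330/(190×198×10³) + 370/(550×46×10³) = 2.34×10⁻⁵ mm/N.
Hence P = δ_free / Σ(L/AE) = 1.299/2.34×10⁻⁵ = 55.53 kN (tensile).
σ_{stainless steel} = P / A = 55530 / 190 = 292.3 MPa.

σ ≈ 292 MPa (tensile)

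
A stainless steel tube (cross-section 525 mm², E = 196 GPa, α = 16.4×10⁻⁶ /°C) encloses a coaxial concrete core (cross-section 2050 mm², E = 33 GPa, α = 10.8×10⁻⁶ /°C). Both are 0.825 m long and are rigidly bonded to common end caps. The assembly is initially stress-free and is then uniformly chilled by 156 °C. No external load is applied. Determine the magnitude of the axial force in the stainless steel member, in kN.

Both members must finish at the same length. With the larger α, the stainless steel tends to over-contract; the plates restrain it, putting the stainless steel in tension and the concrete in compression. With no external load the two internal forces are equal and opposite, magnitude P.
Compatibility of the two members (thermal + elastic change equal): (α₁ − α₂)ΔT = P·[1/(A₁E₁) + 1/(A₂E₂)].
|α₁ − α₂|·ΔT = 5.6×10⁻⁶ × 156 = 0.0008736.
1/(A₁E₁) + 1/(A₂E₂) = 1/(525×196×10³) + 1/(2050×33×10³) = 2.45×10⁻⁸ N⁻¹.
So P = 0.0008736 / 2.45×10⁻⁸ = 35.66 kN.

P ≈ 35.7 kN (tensile in the stainless steel)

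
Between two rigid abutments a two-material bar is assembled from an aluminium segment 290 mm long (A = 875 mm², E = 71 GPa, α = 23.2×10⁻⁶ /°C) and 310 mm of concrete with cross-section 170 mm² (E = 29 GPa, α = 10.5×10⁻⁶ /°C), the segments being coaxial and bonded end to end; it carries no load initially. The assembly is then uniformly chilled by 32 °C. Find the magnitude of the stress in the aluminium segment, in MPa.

σ ≈ 5.4 MPa (tensile)

If the supports were absent, the total length change would be Σ αᵢΔT Lᵢ = 23.2×10⁻⁶×32×290 + 10.5×10⁻⁶×32×310 = 0.3195 mm.
Since the ends are fixed, an axial force P builds up, equal in every segment, with P · Σ Lᵢ/(AᵢEᵢ) = δ_free.
The series flexibility is Σ Lᵢ/(AᵢEᵢ) = 290/(875×71×10³) + 310/(170×29×10³) = 6.755×10⁻⁵ mm/N.
P = 0.3195 / 6.755×10⁻⁵ = 4729 N = 4.729 kN, tensile.
σ_{aluminium} = P / A = 4729 / 875 = 5.405 MPa.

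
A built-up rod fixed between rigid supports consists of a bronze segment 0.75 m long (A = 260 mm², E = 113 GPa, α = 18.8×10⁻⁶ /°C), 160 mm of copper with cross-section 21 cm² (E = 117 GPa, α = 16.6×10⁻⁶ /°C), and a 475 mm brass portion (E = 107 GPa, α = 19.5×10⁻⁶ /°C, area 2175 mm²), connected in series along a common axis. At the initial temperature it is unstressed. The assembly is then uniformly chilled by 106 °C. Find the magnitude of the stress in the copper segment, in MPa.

If the supports were absent, the total length change would be Σ αᵢΔT Lᵢ = 18.8×10⁻⁶×106×750 + 16.6×10⁻⁶×106×160 + 19.5×10⁻⁶×106×475 = 2.758 mm.
The walls prevent any net length change, so an axial force P (same in every segment) develops. Compatibility: P · Σ Lᵢ/(AᵢEᵢ) = δ_free.
Σ Lᵢ/(AᵢEᵢ) = 750/(260×113×10³) + 160/(2100×117×10³) + 475/(2175×107×10³) = 2.822×10⁻⁵ mm/N.
Hence P = δ_free / Σ(L/AE) = 2.758/2.822×10⁻⁵ = 97.73 kN (tensile).
σ_{copper} = P / A = 97730 / 2100 = 46.54 MPa.

σ ≈ 46.5 MPa (tensile)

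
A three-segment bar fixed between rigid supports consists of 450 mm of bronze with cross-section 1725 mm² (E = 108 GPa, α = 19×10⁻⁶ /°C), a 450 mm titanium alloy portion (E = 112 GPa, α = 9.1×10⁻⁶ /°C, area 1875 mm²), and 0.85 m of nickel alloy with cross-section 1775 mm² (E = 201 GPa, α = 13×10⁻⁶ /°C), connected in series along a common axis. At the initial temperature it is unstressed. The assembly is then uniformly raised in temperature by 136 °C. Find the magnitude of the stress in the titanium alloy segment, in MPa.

σ ≈ 248 MPa (compressive)

If the supports were absent, the total length change would be Σ αᵢΔT Lᵢ = 19×10⁻⁶×136×450 + 9.1×10⁻⁶×136×450 + 13×10⁻⁶×136×850 = 3.223 mm.
The rigid supports impose zero overall length change; the single axial force P common to all segments must satisfy P Σ Lᵢ/(AᵢEᵢ) = δ_free.
The series flexibility is Σ Lᵢ/(AᵢEᵢ) = 450/(1725×108×10³) + 450/(1875×112×10³) + 850/(1775×201×10³) = 6.941×10⁻⁶ mm/N.
Hence P = δ_free / Σ(L/AE) = 3.223/6.941×10⁻⁶ = 464.3 kN (compressive).
σ_{titanium alloy} = P / A = 464300 / 1875 = 247.6 MPa.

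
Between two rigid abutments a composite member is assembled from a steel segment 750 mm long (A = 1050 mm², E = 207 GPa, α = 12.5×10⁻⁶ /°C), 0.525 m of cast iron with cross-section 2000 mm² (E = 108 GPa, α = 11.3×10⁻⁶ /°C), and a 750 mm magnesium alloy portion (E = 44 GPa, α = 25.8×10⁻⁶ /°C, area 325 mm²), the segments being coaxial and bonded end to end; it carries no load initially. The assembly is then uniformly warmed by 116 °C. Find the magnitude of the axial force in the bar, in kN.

Free thermal expansion of the whole bar: Σ αᵢΔT Lᵢ = 12.5×10⁻⁶×116×750 + 11.3×10⁻⁶×116×525 + 25.8×10⁻⁶×116×750 = 4.02 mm.
The rigid supports impose zero overall length change; the single axial force P common to all segments must satisfy P Σ Lᵢ/(AᵢEᵢ) = δ_free.
Σ Lᵢ/(AᵢEᵢ) = 750/(1050×207×10³) + 525/(2000×108×10³) + 750/(325×44×10³) = 5.833×10⁻⁵ mm/N.
P = 4.02 / 5.833×10⁻⁵ = 68920 N = 68.92 kN, compressive.

P ≈ 68.9 kN (compressive)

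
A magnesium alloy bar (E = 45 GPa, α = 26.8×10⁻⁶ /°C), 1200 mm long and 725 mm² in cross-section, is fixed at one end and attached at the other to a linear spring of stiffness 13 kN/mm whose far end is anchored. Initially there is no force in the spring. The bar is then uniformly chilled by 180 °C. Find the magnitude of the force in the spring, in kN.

If the spring were absent the bar would shorten by αΔT L = 26.8×10⁻⁶ × 180 × 1200 = 5.789 mm.
With a force P in the spring, the elastic change of the bar is PL/(AE) and that of the spring is P/k; compatibility requires their sum to equal δ_free.
So P = δ_free / [L/(AE) + 1/k] = 5.789 / [ 1200/(725×45×10³) + 1/(13×10³) ].
P = 5.789 / 0.0001137 = 50910 N.

P ≈ 50.9 kN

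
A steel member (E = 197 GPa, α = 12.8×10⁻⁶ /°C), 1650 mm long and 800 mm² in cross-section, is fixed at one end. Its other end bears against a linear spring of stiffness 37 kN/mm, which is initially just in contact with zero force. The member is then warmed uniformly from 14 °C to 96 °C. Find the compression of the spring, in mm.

The unrestrained thermal change is αΔT L = 12.8×10⁻⁶ × 82 × 1650 = 1.732 mm.
With a force P in the spring, the elastic change of the member is PL/(AE) and that of the spring is P/k; compatibility requires their sum to equal δ_free.
P [ L/(AE) + 1/k ] = δ_free → P [ 1650/(800×197×10³) + 1/(37×10³) ] = 1.732.
P = 1.732 / 3.75×10⁻⁵ = 46190 N.
Spring compression = P/k = 46190/(37×10³) = 1.248 mm.

δ ≈ 1.25 mm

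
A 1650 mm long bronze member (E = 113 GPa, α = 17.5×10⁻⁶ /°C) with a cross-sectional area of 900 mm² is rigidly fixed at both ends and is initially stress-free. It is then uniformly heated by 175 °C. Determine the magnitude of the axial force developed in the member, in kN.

With zero net strain, σ = E·αΔT = 113 GPa × 17.5×10⁻⁶ × 175 = 346.1 MPa.
Axial force P = σA = 346.1 × 900 = 311500 N = 311.5 kN, compressive.

P ≈ 311 kN (compressive)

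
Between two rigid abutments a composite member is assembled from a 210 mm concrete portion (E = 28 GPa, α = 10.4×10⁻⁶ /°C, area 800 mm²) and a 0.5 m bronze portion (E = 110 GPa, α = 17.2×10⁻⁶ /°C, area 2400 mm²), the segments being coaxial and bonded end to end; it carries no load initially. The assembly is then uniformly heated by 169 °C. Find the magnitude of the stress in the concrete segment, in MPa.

Free thermal expansion of the whole bar: Σ αᵢΔT Lᵢ = 10.4×10⁻⁶×169×210 + 17.2×10⁻⁶×169×500 = 1.822 mm.
The walls prevent any net length change, so an axial force P (same in every segment) develops. Compatibility: P · Σ Lᵢ/(AᵢEᵢ) = δ_free.
Σ Lᵢ/(AᵢEᵢ) = 210/(800×28×10³) + 500/(2400×110×10³) = 1.127×10⁻⁵ mm/N.
P = 1.822 / 1.127×10⁻⁵ = 161700 N = 161.7 kN, compressive.
σ_{concrete} = P / A = 161700 / 800 = 202.2 MPa.

σ ≈ 202 MPa (compressive)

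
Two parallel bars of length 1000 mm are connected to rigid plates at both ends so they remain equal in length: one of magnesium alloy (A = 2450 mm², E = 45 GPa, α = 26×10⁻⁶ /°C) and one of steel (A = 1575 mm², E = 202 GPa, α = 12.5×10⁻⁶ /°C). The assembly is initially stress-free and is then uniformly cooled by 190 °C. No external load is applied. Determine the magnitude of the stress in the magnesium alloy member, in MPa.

σ ≈ 85.7 MPa (tensile)

Both members must finish at the same length. With the larger α, the magnesium alloy tends to over-contract; the plates restrain it, putting the magnesium alloy in tension and the steel in compression. With no external load the two internal forces are equal and opposite, magnitude P.
Setting the final lengths equal and cancelling L: (α₁ − α₂)ΔT = P/(A₁E₁) + P/(A₂E₂).
|α₁ − α₂|·ΔT = 13.5×10⁻⁶ × 190 = 0.002565.
1/(A₁E₁) + 1/(A₂E₂) = 1/(2450×45×10³) + 1/(1575×202×10³) = 1.221×10⁻⁸ N⁻¹.
P = 0.002565 / 1.221×10⁻⁸ = 210000 N = 210 kN.
σ_{magnesium alloy} = P/A₁ = 210000/2450 = 85.72 MPa, tensile.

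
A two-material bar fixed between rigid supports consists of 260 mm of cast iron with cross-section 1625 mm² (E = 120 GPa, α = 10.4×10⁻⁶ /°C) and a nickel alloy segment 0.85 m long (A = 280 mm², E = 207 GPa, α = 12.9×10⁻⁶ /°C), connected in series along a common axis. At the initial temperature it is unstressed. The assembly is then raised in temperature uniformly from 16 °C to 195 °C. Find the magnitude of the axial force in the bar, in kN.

If the supports were absent, the total length change would be Σ αᵢΔT Lᵢ = 10.4×10⁻⁶×179×260 + 12.9×10⁻⁶×179×850 = 2.447 mm.
Since the ends are fixed, an axial force P builds up, equal in every segment, with P · Σ Lᵢ/(AᵢEᵢ) = δ_free.
Σ Lᵢ/(AᵢEᵢ) = 260/(1625×120×10³) + 850/(280×207×10³) = 1.6×10⁻⁵ mm/N.
Hence P = δ_free / Σ(L/AE) = 2.447/1.6×10⁻⁵ = 152.9 kN (compressive).

P ≈ 153 kN (compressive)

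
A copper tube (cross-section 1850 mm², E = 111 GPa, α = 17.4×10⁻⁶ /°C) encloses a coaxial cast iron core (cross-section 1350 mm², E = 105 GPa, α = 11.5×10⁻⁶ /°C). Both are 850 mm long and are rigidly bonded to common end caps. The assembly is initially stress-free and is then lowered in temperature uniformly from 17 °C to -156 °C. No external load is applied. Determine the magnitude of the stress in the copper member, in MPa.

The copper has the larger α, so on cooling it would change length more than the cast iron if both were free. The rigid plates force a common final length, so the copper is put into tension and the cast iron into compression, with equal and opposite forces P (no external load).
Equating the net (thermal + elastic) strains gives |α₁ − α₂|·ΔT = P·[1/(A₁E₁) + 1/(A₂E₂)].
|α₁ − α₂|·ΔT = 5.9×10⁻⁶ × 173 = 0.001021.
1/(A₁E₁) + 1/(A₂E₂) = 1/(1850×111×10³) + 1/(1350×105×10³) = 1.192×10⁻⁸ N⁻¹.
So P = 0.001021 / 1.192×10⁻⁸ = 85.6 kN.
σ_{copper} = P/A₁ = 85600/1850 = 46.27 MPa, tensile.

σ ≈ 46.3 MPa (tensile)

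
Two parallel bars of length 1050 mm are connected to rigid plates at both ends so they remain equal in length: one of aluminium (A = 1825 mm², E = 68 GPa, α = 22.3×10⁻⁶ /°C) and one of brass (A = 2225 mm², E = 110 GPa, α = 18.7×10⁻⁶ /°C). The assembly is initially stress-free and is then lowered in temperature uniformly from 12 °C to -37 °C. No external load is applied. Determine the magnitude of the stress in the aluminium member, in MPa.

The aluminium has the larger α, so on cooling it would change length more than the brass if both were free. The rigid plates force a common final length, so the aluminium is put into tension and the brass into compression, with equal and opposite forces P (no external load).
Setting the final lengths equal and cancelling L: (α₁ − α₂)ΔT = P/(A₁E₁) + P/(A₂E₂).
|α₁ − α₂|·ΔT = 3.6×10⁻⁶ × 49 = 0.0001764.
1/(A₁E₁) + 1/(A₂E₂) = 1/(1825×68×10³) + 1/(2225×110×10³) = 1.214×10⁻⁸ N⁻¹.
P = 0.0001764 / 1.214×10⁻⁸ = 14530 N = 14.53 kN.
σ_{aluminium} = P/A₁ = 14530/1825 = 7.959 MPa, tensile.

σ ≈ 7.96 MPa (tensile)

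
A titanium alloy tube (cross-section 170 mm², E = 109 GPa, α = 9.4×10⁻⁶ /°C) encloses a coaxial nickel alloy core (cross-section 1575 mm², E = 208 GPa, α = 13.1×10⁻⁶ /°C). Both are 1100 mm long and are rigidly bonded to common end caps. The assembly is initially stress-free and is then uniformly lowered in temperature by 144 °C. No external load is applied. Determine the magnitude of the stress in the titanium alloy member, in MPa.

The nickel alloy has the larger α, so on cooling it would change length more than the titanium alloy if both were free. The rigid plates force a common final length, so the nickel alloy is put into tension and the titanium alloy into compression, with equal and opposite forces P (no external load).
Setting the final lengths equal and cancelling L: (α₁ − α₂)ΔT = P/(A₁E₁) + P/(A₂E₂).
|α₁ − α₂|·ΔT = 3.7×10⁻⁶ × 144 = 0.0005328.
1/(A₁E₁) + 1/(A₂E₂) = 1/(170×109×10³) + 1/(1575×208×10³) = 5.702×10⁻⁸ N⁻¹.
So P = 0.0005328 / 5.702×10⁻⁸ = 9.344 kN.
σ_{titanium alloy} = P/A₁ = 9344/170 = 54.97 MPa, compressive.

σ ≈ 55 MPa (compressive)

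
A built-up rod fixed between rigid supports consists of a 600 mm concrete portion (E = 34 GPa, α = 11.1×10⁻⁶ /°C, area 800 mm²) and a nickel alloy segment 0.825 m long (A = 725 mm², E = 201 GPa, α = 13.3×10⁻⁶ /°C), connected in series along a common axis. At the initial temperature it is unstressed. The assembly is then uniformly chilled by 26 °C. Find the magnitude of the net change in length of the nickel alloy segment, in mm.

|ΔL| ≈ 0.192 mm

Free thermal contraction of the whole bar: Σ αᵢΔT Lᵢ = 11.1×10⁻⁶×26×600 + 13.3×10⁻⁶×26×825 = 0.4584 mm.
The walls prevent any net length change, so an axial force P (same in every segment) develops. Compatibility: P · Σ Lᵢ/(AᵢEᵢ) = δ_free.
The series flexibility is Σ Lᵢ/(AᵢEᵢ) = 600/(800×34×10³) + 825/(725×201×10³) = 2.772×10⁻⁵ mm/N.
Hence P = δ_free / Σ(L/AE) = 0.4584/2.772×10⁻⁵ = 16.54 kN (tensile).
For the nickel alloy segment, free thermal change = 13.3×10⁻⁶×26×825 = 0.2853 mm and elastic change from P = 16540×825/(725×201×10³) = 0.09363 mm; these oppose, so the net change is 0.192 mm (segment shortens).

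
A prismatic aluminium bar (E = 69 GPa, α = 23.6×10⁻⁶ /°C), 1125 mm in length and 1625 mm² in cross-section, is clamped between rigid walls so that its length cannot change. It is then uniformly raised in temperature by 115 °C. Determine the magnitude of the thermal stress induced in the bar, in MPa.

σ ≈ 187 MPa (compressive)

Because both ends are immovable the net strain is zero, and the suppressed thermal strain is αΔT = 23.6×10⁻⁶ × 115 = 2714×10⁻⁶.
The stress required to suppress this strain is σ = Eε = 69×10³ × 2714×10⁻⁶ = 187.3 MPa, compressive since the bar is trying to expand.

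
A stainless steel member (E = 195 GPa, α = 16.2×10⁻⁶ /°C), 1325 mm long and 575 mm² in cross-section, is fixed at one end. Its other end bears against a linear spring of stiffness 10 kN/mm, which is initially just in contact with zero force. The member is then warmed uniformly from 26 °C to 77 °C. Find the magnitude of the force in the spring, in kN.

P ≈ 9.79 kN

If the spring were absent the member would lengthen by αΔT L = 16.2×10⁻⁶ × 51 × 1325 = 1.095 mm.
With a force P in the spring, the elastic change of the member is PL/(AE) and that of the spring is P/k; compatibility requires their sum to equal δ_free.
So P = δ_free / [L/(AE) + 1/k] = 1.095 / [ 1325/(575×195×10³) + 1/(10×10³) ].
P = 1.095 / 0.0001118 = 9790 N.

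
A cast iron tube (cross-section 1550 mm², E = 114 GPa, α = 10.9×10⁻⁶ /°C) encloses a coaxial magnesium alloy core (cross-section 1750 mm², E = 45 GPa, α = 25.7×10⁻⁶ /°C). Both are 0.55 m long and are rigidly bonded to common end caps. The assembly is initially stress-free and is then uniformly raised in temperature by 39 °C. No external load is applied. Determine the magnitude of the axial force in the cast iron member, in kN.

Both members must finish at the same length. With the larger α, the magnesium alloy tends to over-expand; the plates restrain it, putting the magnesium alloy in compression and the cast iron in tension. With no external load the two internal forces are equal and opposite, magnitude P.
Compatibility of the two members (thermal + elastic change equal): (α₁ − α₂)ΔT = P·[1/(A₁E₁) + 1/(A₂E₂)].
|α₁ − α₂|·ΔT = 14.8×10⁻⁶ × 39 = 0.0005772.
1/(A₁E₁) + 1/(A₂E₂) = 1/(1550×114×10³) + 1/(1750×45×10³) = 1.836×10⁻⁸ N⁻¹.
P = 0.0005772 / 1.836×10⁻⁸ = 31440 N = 31.44 kN.

P ≈ 31.4 kN (tensile in the cast iron)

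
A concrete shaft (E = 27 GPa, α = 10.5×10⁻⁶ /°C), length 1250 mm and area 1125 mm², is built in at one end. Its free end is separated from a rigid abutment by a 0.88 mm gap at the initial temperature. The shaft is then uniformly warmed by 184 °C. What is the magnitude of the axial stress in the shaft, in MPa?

σ ≈ 33.2 MPa (compressive)

Free thermal elongation = αΔT L = 10.5×10⁻⁶ × 184 × 1250 = 2.415 mm.
The gap closes (δ_free > 0.88 mm) and the wall then resists a further 2.415 − 0.88 = 1.535 mm of expansion.
That suppressed elongation corresponds to σ = E·Δ/L = 27×10³ × 1.535/1250 = 33.16 MPa.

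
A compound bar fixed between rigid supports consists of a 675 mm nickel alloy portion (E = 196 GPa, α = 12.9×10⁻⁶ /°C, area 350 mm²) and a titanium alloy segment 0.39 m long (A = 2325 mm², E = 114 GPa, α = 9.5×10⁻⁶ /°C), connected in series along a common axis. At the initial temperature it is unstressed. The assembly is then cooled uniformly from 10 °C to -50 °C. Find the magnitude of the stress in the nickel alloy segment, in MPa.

σ ≈ 188 MPa (tensile)

With the walls removed the bar would change length by δ_free = Σ αᵢΔT Lᵢ = 12.9×10⁻⁶×60×675 + 9.5×10⁻⁶×60×390 = 0.7448 mm.
The walls prevent any net length change, so an axial force P (same in every segment) develops. Compatibility: P · Σ Lᵢ/(AᵢEᵢ) = δ_free.
The series flexibility is Σ Lᵢ/(AᵢEᵢ) = 675/(350×196×10³) + 390/(2325×114×10³) = 1.131×10⁻⁵ mm/N.
Hence P = δ_free / Σ(L/AE) = 0.7448/1.131×10⁻⁵ = 65.84 kN (tensile).
σ_{nickel alloy} = P / A = 65840 / 350 = 188.1 MPa.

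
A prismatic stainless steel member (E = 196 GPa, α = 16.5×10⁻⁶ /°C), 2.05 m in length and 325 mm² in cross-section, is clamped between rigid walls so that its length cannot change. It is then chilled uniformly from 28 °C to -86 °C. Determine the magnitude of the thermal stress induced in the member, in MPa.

The supports are rigid, so the total axial strain is zero. The restrained thermal strain is ε = αΔT = 16.5×10⁻⁶ × 114 = 1881×10⁻⁶.
Hence σ = E·αΔT = 196×10³ × 1881×10⁻⁶ = 368.7 MPa, tensile.

σ ≈ 369 MPa (tensile)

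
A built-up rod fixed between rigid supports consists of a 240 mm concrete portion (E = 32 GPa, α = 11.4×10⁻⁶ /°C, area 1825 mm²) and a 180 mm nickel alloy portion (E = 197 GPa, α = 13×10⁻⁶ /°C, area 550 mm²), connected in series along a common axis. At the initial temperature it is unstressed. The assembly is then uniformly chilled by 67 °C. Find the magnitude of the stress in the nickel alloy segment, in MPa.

σ ≈ 107 MPa (tensile)

Free thermal contraction of the whole bar: Σ αᵢΔT Lᵢ = 11.4×10⁻⁶×67×240 + 13×10⁻⁶×67×180 = 0.3401 mm.
The rigid supports impose zero overall length change; the single axial force P common to all segments must satisfy P Σ Lᵢ/(AᵢEᵢ) = δ_free.
The series flexibility is Σ Lᵢ/(AᵢEᵢ) = 240/(1825×32×10³) + 180/(550×197×10³) = 5.771×10⁻⁶ mm/N.
So P = 0.3401 / 5.771×10⁻⁶ = 58.93 kN, tensile.
σ_{nickel alloy} = P / A = 58930 / 550 = 107.2 MPa.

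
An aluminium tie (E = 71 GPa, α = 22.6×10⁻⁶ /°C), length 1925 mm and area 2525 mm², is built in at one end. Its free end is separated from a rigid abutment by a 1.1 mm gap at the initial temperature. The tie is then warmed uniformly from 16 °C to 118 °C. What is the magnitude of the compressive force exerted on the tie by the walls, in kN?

Unrestrained expansion: δ_free = αΔT L = 22.6×10⁻⁶ × 102 × 1925 = 4.438 mm.
The gap closes (δ_free > 1.1 mm) and the wall then resists a further 4.438 − 1.1 = 3.338 mm of expansion.
That suppressed elongation corresponds to σ = E·Δ/L = 71×10³ × 3.338/1925 = 123.1 MPa.
P = σA = 123.1 × 2525 = 310.8 kN.

P ≈ 311 kN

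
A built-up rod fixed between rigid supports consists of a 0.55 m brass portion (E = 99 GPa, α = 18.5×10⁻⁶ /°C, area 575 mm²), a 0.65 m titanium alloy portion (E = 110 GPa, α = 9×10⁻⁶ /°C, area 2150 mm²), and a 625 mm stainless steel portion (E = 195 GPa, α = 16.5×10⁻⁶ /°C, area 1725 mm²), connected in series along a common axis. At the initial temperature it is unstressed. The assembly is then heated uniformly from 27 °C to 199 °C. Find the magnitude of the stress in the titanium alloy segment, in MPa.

If the supports were absent, the total length change would be Σ αᵢΔT Lᵢ = 18.5×10⁻⁶×172×550 + 9×10⁻⁶×172×650 + 16.5×10⁻⁶×172×625 = 4.53 mm.
The rigid supports impose zero overall length change; the single axial force P common to all segments must satisfy P Σ Lᵢ/(AᵢEᵢ) = δ_free.
The series flexibility is Σ Lᵢ/(AᵢEᵢ) = 550/(575×99×10³) + 650/(2150×110×10³) + 625/(1725×195×10³) = 1.427×10⁻⁵ mm/N.
Hence P = δ_free / Σ(L/AE) = 4.53/1.427×10⁻⁵ = 317.5 kN (compressive).
σ_{titanium alloy} = P / A = 317500 / 2150 = 147.7 MPa.

σ ≈ 148 MPa (compressive)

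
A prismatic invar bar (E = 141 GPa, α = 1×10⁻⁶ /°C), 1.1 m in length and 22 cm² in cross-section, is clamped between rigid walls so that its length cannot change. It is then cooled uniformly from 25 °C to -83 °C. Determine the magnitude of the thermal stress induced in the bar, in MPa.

σ ≈ 15.2 MPa (tensile)

Because both ends are immovable the net strain is zero, and the suppressed thermal strain is αΔT = 1×10⁻⁶ × 108 = 108×10⁻⁶.
σ = EαΔT = 141×10³ × 1×10⁻⁶ × 108 = 15.23 MPa (tensile; the bar is trying to contract).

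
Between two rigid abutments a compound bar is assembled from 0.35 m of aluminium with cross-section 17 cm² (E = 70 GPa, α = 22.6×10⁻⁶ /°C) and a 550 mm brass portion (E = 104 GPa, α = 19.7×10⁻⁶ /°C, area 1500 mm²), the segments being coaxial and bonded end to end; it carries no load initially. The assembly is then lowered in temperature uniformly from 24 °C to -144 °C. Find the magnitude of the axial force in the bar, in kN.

P ≈ 487 kN (tensile)

With the walls removed the bar would change length by δ_free = Σ αᵢΔT Lᵢ = 22.6×10⁻⁶×168×350 + 19.7×10⁻⁶×168×550 = 3.149 mm.
The walls prevent any net length change, so an axial force P (same in every segment) develops. Compatibility: P · Σ Lᵢ/(AᵢEᵢ) = δ_free.
Σ Lᵢ/(AᵢEᵢ) = 350/(1700×70×10³) + 550/(1500×104×10³) = 6.467×10⁻⁶ mm/N.
P = 3.149 / 6.467×10⁻⁶ = 487000 N = 487 kN, tensile.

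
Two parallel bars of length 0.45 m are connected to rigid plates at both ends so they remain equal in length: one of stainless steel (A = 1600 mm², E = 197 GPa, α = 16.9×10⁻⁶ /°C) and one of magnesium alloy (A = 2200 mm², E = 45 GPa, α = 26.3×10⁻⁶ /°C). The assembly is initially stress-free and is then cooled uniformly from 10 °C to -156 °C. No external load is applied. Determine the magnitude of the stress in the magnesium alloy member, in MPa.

The magnesium alloy has the larger α, so on cooling it would change length more than the stainless steel if both were free. The rigid plates force a common final length, so the magnesium alloy is put into tension and the stainless steel into compression, with equal and opposite forces P (no external load).
Setting the final lengths equal and cancelling L: (α₁ − α₂)ΔT = P/(A₁E₁) + P/(A₂E₂).
|α₁ − α₂|·ΔT = 9.4×10⁻⁶ × 166 = 0.00156.
1/(A₁E₁) + 1/(A₂E₂) = 1/(1600×197×10³) + 1/(2200×45×10³) = 1.327×10⁻⁸ N⁻¹.
So P = 0.00156 / 1.327×10⁻⁸ = 117.6 kN.
σ_{magnesium alloy} = P/A₂ = 117600/2200 = 53.43 MPa, tensile.

σ ≈ 53.4 MPa (tensile)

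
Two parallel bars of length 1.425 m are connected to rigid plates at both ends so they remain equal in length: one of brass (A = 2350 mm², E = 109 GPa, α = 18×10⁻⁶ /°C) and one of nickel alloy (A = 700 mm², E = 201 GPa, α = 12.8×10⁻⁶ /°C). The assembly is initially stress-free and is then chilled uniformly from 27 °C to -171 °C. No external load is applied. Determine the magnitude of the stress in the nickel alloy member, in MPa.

σ ≈ 134 MPa (compressive)

The brass has the larger α, so on cooling it would change length more than the nickel alloy if both were free. The rigid plates force a common final length, so the brass is put into tension and the nickel alloy into compression, with equal and opposite forces P (no external load).
Equating the net (thermal + elastic) strains gives |α₁ − α₂|·ΔT = P·[1/(A₁E₁) + 1/(A₂E₂)].
|α₁ − α₂|·ΔT = 5.2×10⁻⁶ × 198 = 0.00103.
1/(A₁E₁) + 1/(A₂E₂) = 1/(2350×109×10³) + 1/(700×201×10³) = 1.101×10⁻⁸ N⁻¹.
So P = 0.00103 / 1.101×10⁻⁸ = 93.5 kN.
σ_{nickel alloy} = P/A₂ = 93500/700 = 133.6 MPa, compressive.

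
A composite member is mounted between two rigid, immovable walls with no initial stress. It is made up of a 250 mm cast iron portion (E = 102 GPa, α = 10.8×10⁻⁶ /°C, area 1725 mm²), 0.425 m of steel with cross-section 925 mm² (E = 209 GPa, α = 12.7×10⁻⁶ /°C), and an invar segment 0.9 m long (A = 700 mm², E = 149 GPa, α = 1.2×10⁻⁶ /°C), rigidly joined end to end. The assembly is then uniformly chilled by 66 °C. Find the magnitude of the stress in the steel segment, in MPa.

With the walls removed the bar would change length by δ_free = Σ αᵢΔT Lᵢ = 10.8×10⁻⁶×66×250 + 12.7×10⁻⁶×66×425 + 1.2×10⁻⁶×66×900 = 0.6057 mm.
The rigid supports impose zero overall length change; the single axial force P common to all segments must satisfy P Σ Lᵢ/(AᵢEᵢ) = δ_free.
The series flexibility is Σ Lᵢ/(AᵢEᵢ) = 250/(1725×102×10³) + 425/(925×209×10³) + 900/(700×149×10³) = 1.225×10⁻⁵ mm/N.
So P = 0.6057 / 1.225×10⁻⁵ = 49.45 kN, tensile.
σ_{steel} = P / A = 49450 / 925 = 53.46 MPa.

σ ≈ 53.5 MPa (tensile)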